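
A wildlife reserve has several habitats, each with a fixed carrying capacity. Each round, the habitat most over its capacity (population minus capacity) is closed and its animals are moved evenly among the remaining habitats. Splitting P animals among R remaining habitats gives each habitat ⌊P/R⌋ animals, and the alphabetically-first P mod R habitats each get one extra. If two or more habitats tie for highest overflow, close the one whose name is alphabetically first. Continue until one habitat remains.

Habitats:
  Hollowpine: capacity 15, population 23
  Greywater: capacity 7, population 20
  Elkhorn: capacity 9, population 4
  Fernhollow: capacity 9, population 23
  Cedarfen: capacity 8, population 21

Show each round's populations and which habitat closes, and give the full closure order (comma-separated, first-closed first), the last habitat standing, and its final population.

Closure order: Fernhollow, Cedarfen, Greywater, Hollowpine
Last habitat: Elkhorn with 91 animals

Round 1: Cedarfen=21 Elkhorn=4 Fernhollow=23 Greywater=20 Hollowpine=23 → close Fernhollow (overflow 14)
  23÷4 = 5 each, +1 to first 3
Round 2: Cedarfen=27 Elkhorn=10 Greywater=26 Hollowpine=28 → close Cedarfen (overflow 19)
  27÷3 = 9 each, +1 to first 0
Round 3: Elkhorn=19 Greywater=35 Hollowpine=37 → close Greywater (overflow 28)
  35÷2 = 17 each, +1 to first 1
Round 4: Elkhorn=37 Hollowpine=54 → close Hollowpine (overflow 39)
  54÷1 = 54 each, +1 to first 0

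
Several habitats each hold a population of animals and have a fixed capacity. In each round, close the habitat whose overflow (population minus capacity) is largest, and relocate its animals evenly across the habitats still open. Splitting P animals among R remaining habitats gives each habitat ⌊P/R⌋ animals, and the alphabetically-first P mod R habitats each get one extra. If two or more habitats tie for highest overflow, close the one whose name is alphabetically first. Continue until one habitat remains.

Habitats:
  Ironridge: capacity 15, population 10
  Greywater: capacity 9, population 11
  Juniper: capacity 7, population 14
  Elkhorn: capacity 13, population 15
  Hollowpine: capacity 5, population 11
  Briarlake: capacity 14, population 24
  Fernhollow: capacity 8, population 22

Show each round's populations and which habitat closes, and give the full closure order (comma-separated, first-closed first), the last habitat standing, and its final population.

Closure order: Fernhollow, Briarlake, Hollowpine, Juniper, Elkhorn, Greywater
Last habitat: Ironridge with 107 animals

Round 1: Briarlake=24 Elkhorn=15 Fernhollow=22 Greywater=11 Hollowpine=11 Ironridge=10 Juniper=14 → close Fernhollow (overflow 14)
  22÷6 = 3 each, +1 to first 4
Round 2: Briarlake=28 Elkhorn=19 Greywater=15 Hollowpine=15 Ironridge=13 Juniper=17 → close Briarlake (overflow 14)
  28÷5 = 5 each, +1 to first 3
Round 3: Elkhorn=25 Greywater=21 Hollowpine=21 Ironridge=18 Juniper=22 → close Hollowpine (overflow 16)
  21÷4 = 5 each, +1 to first 1
Round 4: Elkhorn=31 Greywater=26 Ironridge=23 Juniper=27 → close Juniper (overflow 20)
  27÷3 = 9 each, +1 to first 0
Round 5: Elkhorn=40 Greywater=35 Ironridge=32 → close Elkhorn (overflow 27)
  40÷2 = 20 each, +1 to first 0
Round 6: Greywater=55 Ironridge=52 → close Greywater (overflow 46)
  55÷1 = 55 each, +1 to first 0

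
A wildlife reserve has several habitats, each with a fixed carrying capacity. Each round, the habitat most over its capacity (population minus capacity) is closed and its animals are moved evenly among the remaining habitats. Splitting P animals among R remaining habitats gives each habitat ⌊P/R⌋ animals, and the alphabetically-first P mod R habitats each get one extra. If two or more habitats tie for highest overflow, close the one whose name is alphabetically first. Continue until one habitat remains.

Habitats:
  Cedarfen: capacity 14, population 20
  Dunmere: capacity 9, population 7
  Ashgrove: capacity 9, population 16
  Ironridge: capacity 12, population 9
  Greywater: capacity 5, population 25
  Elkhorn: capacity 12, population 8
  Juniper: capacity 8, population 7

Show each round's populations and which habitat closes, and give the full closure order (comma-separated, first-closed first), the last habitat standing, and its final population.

Round 1: Ashgrove=16 Cedarfen=20 Dunmere=7 Elkhorn=8 Greywater=25 Ironridge=9 Juniper=7 → close Greywater (overflow 20)
  25÷6 = 4 each, +1 to first 1
Round 2: Ashgrove=21 Cedarfen=24 Dunmere=11 Elkhorn=12 Ironridge=13 Juniper=11 → close Ashgrove (overflow 12)
  21÷5 = 4 each, +1 to first 1
Round 3: Cedarfen=29 Dunmere=15 Elkhorn=16 Ironridge=17 Juniper=15 → close Cedarfen (overflow 15)
  29÷4 = 7 each, +1 to first 1
Round 4: Dunmere=23 Elkhorn=23 Ironridge=24 Juniper=22 → close Dunmere (overflow 14)
  23÷3 = 7 each, +1 to first 2
Round 5: Elkhorn=31 Ironridge=32 Juniper=29 → close Juniper (overflow 21)
  29÷2 = 14 each, +1 to first 1
Round 6: Elkhorn=46 Ironridge=46 → close Elkhorn (overflow 34)
  46÷1 = 46 each, +1 to first 0

Closure order: Greywater, Ashgrove, Cedarfen, Dunmere, Juniper, Elkhorn
Last habitat: Ironridge with 92 animals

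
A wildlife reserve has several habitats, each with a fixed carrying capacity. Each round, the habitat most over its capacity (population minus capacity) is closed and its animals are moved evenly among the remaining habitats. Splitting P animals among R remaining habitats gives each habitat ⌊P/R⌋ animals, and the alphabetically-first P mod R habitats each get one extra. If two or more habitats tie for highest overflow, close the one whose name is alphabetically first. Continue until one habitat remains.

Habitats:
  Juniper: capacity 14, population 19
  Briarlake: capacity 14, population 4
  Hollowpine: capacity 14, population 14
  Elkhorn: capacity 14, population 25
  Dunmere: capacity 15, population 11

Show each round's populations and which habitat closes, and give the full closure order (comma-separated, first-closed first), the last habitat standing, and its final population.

Round 1: Briarlake=4 Dunmere=11 Elkhorn=25 Hollowpine=14 Juniper=19 → close Elkhorn (overflow 11)
  25÷4 = 6 each, +1 to first 1
Round 2: Briarlake=11 Dunmere=17 Hollowpine=20 Juniper=25 → close Juniper (overflow 11)
  25÷3 = 8 each, +1 to first 1
Round 3: Briarlake=20 Dunmere=25 Hollowpine=28 → close Hollowpine (overflow 14)
  28÷2 = 14 each, +1 to first 0
Round 4: Briarlake=34 Dunmere=39 → close Dunmere (overflow 24)
  39÷1 = 39 each, +1 to first 0

Closure order: Elkhorn, Juniper, Hollowpine, Dunmere
Last habitat: Briarlake with 73 animals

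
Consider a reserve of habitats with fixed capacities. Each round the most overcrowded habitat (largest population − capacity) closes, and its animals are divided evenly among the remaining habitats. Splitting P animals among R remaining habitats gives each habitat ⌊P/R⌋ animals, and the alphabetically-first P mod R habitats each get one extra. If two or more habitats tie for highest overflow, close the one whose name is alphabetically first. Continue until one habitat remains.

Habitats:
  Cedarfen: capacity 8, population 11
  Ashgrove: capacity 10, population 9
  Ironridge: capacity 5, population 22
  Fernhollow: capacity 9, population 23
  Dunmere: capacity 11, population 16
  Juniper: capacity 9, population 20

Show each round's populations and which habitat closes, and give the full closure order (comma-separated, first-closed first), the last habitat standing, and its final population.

Round 1: Ashgrove=9 Cedarfen=11 Dunmere=16 Fernhollow=23 Ironridge=22 Juniper=20 → close Ironridge (overflow 17)
  22÷5 = 4 each, +1 to first 2
Round 2: Ashgrove=14 Cedarfen=16 Dunmere=20 Fernhollow=27 Juniper=24 → close Fernhollow (overflow 18)
  27÷4 = 6 each, +1 to first 3
Round 3: Ashgrove=21 Cedarfen=23 Dunmere=27 Juniper=30 → close Juniper (overflow 21)
  30÷3 = 10 each, +1 to first 0
Round 4: Ashgrove=31 Cedarfen=33 Dunmere=37 → close Dunmere (overflow 26)
  37÷2 = 18 each, +1 to first 1
Round 5: Ashgrove=50 Cedarfen=51 → close Cedarfen (overflow 43)
  51÷1 = 51 each, +1 to first 0

Closure order: Ironridge, Fernhollow, Juniper, Dunmere, Cedarfen
Last habitat: Ashgrove with 101 animals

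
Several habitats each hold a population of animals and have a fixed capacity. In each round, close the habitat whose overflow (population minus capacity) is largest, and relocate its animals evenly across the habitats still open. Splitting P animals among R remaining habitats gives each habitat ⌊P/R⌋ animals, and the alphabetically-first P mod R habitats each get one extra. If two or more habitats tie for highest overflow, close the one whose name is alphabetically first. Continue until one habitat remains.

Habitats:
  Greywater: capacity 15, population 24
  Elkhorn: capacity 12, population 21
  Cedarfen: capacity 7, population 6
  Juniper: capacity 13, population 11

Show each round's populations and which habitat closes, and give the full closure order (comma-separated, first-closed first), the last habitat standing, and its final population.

Closure order: Elkhorn, Greywater, Cedarfen
Last habitat: Juniper with 62 animals

Round 1: Cedarfen=6 Elkhorn=21 Greywater=24 Juniper=11 → close Elkhorn (overflow 9)
  21÷3 = 7 each, +1 to first 0
Round 2: Cedarfen=13 Greywater=31 Juniper=18 → close Greywater (overflow 16)
  31÷2 = 15 each, +1 to first 1
Round 3: Cedarfen=29 Juniper=33 → close Cedarfen (overflow 22)
  29÷1 = 29 each, +1 to first 0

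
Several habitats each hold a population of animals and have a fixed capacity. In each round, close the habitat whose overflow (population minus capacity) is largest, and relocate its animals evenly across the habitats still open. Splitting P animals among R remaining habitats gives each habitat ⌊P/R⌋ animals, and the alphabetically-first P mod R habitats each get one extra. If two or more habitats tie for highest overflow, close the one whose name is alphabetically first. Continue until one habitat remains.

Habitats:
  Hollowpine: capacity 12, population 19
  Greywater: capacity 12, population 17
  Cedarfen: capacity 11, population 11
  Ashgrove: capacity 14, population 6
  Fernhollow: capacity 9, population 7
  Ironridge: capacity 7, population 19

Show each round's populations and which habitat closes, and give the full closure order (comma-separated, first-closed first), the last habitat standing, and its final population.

Round 1: Ashgrove=6 Cedarfen=11 Fernhollow=7 Greywater=17 Hollowpine=19 Ironridge=19 → close Ironridge (overflow 12)
  19÷5 = 3 each, +1 to first 4
Round 2: Ashgrove=10 Cedarfen=15 Fernhollow=11 Greywater=21 Hollowpine=22 → close Hollowpine (overflow 10)
  22÷4 = 5 each, +1 to first 2
Round 3: Ashgrove=16 Cedarfen=21 Fernhollow=16 Greywater=26 → close Greywater (overflow 14)
  26÷3 = 8 each, +1 to first 2
Round 4: Ashgrove=25 Cedarfen=30 Fernhollow=24 → close Cedarfen (overflow 19)
  30÷2 = 15 each, +1 to first 0
Round 5: Ashgrove=40 Fernhollow=39 → close Fernhollow (overflow 30)
  39÷1 = 39 each, +1 to first 0

Closure order: Ironridge, Hollowpine, Greywater, Cedarfen, Fernhollow
Last habitat: Ashgrove with 79 animals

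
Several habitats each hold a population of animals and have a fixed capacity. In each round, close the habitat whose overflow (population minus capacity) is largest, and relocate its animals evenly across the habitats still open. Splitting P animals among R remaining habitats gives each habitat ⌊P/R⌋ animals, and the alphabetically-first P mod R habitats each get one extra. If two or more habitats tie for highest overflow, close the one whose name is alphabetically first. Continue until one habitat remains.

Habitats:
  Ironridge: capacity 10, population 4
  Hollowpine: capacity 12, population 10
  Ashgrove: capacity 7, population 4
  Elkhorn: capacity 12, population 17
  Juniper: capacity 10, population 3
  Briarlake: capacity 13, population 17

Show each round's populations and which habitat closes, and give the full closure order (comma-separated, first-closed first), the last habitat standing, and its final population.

Round 1: Ashgrove=4 Briarlake=17 Elkhorn=17 Hollowpine=10 Ironridge=4 Juniper=3 → close Elkhorn (overflow 5)
  17÷5 = 3 each, +1 to first 2
Round 2: Ashgrove=8 Briarlake=21 Hollowpine=13 Ironridge=7 Juniper=6 → close Briarlake (overflow 8)
  21÷4 = 5 each, +1 to first 1
Round 3: Ashgrove=14 Hollowpine=18 Ironridge=12 Juniper=11 → close Ashgrove (overflow 7)
  14÷3 = 4 each, +1 to first 2
Round 4: Hollowpine=23 Ironridge=17 Juniper=15 → close Hollowpine (overflow 11)
  23÷2 = 11 each, +1 to first 1
Round 5: Ironridge=29 Juniper=26 → close Ironridge (overflow 19)
  29÷1 = 29 each, +1 to first 0

Closure order: Elkhorn, Briarlake, Ashgrove, Hollowpine, Ironridge
Last habitat: Juniper with 55 animals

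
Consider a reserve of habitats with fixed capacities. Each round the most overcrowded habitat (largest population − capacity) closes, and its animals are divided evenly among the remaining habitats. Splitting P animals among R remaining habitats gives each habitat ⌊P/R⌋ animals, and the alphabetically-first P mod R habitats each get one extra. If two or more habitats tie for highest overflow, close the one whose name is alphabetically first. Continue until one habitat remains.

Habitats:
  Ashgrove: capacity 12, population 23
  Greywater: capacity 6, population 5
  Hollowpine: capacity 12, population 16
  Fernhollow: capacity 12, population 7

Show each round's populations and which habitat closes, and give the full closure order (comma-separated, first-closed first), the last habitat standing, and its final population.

Closure order: Ashgrove, Hollowpine, Greywater
Last habitat: Fernhollow with 51 animals

Round 1: Ashgrove=23 Fernhollow=7 Greywater=5 Hollowpine=16 → close Ashgrove (overflow 11)
  23÷3 = 7 each, +1 to first 2
Round 2: Fernhollow=15 Greywater=13 Hollowpine=23 → close Hollowpine (overflow 11)
  23÷2 = 11 each, +1 to first 1
Round 3: Fernhollow=27 Greywater=24 → close Greywater (overflow 18)
  24÷1 = 24 each, +1 to first 0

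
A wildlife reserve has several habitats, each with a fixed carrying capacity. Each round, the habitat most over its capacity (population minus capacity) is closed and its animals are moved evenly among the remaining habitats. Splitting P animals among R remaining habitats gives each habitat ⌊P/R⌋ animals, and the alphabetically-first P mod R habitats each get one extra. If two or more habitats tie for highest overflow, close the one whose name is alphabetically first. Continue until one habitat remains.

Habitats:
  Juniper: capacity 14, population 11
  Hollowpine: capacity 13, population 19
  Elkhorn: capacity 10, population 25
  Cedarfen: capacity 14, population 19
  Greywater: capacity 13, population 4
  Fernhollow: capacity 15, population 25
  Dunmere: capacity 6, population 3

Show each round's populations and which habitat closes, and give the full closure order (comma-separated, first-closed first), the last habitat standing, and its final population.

Closure order: Elkhorn, Fernhollow, Cedarfen, Hollowpine, Dunmere, Juniper
Last habitat: Greywater with 106 animals

Round 1: Cedarfen=19 Dunmere=3 Elkhorn=25 Fernhollow=25 Greywater=4 Hollowpine=19 Juniper=11 → close Elkhorn (overflow 15)
  25÷6 = 4 each, +1 to first 1
Round 2: Cedarfen=24 Dunmere=7 Fernhollow=29 Greywater=8 Hollowpine=23 Juniper=15 → close Fernhollow (overflow 14)
  29÷5 = 5 each, +1 to first 4
Round 3: Cedarfen=30 Dunmere=13 Greywater=14 Hollowpine=29 Juniper=20 → close Cedarfen (overflow 16)
  30÷4 = 7 each, +1 to first 2
Round 4: Dunmere=21 Greywater=22 Hollowpine=36 Juniper=27 → close Hollowpine (overflow 23)
  36÷3 = 12 each, +1 to first 0
Round 5: Dunmere=33 Greywater=34 Juniper=39 → close Dunmere (overflow 27)
  33÷2 = 16 each, +1 to first 1
Round 6: Greywater=51 Juniper=55 → close Juniper (overflow 41)
  55÷1 = 55 each, +1 to first 0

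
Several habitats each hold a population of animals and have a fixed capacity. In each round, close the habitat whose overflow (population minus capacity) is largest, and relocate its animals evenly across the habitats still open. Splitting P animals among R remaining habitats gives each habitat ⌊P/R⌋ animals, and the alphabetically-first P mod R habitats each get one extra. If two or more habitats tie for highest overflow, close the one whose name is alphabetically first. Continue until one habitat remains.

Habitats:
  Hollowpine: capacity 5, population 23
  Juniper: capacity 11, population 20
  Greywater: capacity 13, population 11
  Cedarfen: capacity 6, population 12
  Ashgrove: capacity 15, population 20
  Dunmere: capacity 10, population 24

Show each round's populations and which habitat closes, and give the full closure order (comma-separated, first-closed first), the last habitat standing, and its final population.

Closure order: Hollowpine, Dunmere, Juniper, Ashgrove, Cedarfen
Last habitat: Greywater with 110 animals

Round 1: Ashgrove=20 Cedarfen=12 Dunmere=24 Greywater=11 Hollowpine=23 Juniper=20 → close Hollowpine (overflow 18)
  23÷5 = 4 each, +1 to first 3
Round 2: Ashgrove=25 Cedarfen=17 Dunmere=29 Greywater=15 Juniper=24 → close Dunmere (overflow 19)
  29÷4 = 7 each, +1 to first 1
Round 3: Ashgrove=33 Cedarfen=24 Greywater=22 Juniper=31 → close Juniper (overflow 20)
  31÷3 = 10 each, +1 to first 1
Round 4: Ashgrove=44 Cedarfen=34 Greywater=32 → close Ashgrove (overflow 29)
  44÷2 = 22 each, +1 to first 0
Round 5: Cedarfen=56 Greywater=54 → close Cedarfen (overflow 50)
  56÷1 = 56 each, +1 to first 0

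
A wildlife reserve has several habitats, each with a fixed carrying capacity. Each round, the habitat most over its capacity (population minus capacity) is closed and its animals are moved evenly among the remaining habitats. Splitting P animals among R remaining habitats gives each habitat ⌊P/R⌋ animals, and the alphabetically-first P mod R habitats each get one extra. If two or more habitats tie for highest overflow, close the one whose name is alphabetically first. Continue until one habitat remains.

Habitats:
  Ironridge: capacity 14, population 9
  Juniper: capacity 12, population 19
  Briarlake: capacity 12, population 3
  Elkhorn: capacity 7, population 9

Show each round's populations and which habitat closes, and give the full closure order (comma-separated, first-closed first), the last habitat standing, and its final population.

Closure order: Juniper, Elkhorn, Ironridge
Last habitat: Briarlake with 40 animals

Round 1: Briarlake=3 Elkhorn=9 Ironridge=9 Juniper=19 → close Juniper (overflow 7)
  19÷3 = 6 each, +1 to first 1
Round 2: Briarlake=10 Elkhorn=15 Ironridge=15 → close Elkhorn (overflow 8)
  15÷2 = 7 each, +1 to first 1
Round 3: Briarlake=18 Ironridge=22 → close Ironridge (overflow 8)
  22÷1 = 22 each, +1 to first 0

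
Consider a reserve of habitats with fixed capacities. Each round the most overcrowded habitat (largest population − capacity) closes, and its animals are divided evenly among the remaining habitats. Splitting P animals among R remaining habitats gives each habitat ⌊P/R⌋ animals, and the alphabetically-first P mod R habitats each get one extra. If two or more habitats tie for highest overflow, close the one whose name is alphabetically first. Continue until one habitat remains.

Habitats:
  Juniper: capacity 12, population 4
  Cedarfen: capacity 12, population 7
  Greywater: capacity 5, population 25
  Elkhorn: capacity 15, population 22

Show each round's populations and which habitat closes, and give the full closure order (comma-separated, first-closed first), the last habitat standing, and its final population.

Closure order: Greywater, Elkhorn, Cedarfen
Last habitat: Juniper with 58 animals

Round 1: Cedarfen=7 Elkhorn=22 Greywater=25 Juniper=4 → close Greywater (overflow 20)
  25÷3 = 8 each, +1 to first 1
Round 2: Cedarfen=16 Elkhorn=30 Juniper=12 → close Elkhorn (overflow 15)
  30÷2 = 15 each, +1 to first 0
Round 3: Cedarfen=31 Juniper=27 → close Cedarfen (overflow 19)
  31÷1 = 31 each, +1 to first 0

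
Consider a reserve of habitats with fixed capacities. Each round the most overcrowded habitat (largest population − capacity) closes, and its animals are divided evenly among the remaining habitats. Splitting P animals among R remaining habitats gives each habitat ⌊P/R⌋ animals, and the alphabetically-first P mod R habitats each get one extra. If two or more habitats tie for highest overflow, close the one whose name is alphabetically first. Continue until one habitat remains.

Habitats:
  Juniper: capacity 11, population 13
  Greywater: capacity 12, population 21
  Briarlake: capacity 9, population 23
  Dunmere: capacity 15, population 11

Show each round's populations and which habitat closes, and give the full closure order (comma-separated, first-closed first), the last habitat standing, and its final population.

Closure order: Briarlake, Greywater, Juniper
Last habitat: Dunmere with 68 animals

Round 1: Briarlake=23 Dunmere=11 Greywater=21 Juniper=13 → close Briarlake (overflow 14)
  23÷3 = 7 each, +1 to first 2
Round 2: Dunmere=19 Greywater=29 Juniper=20 → close Greywater (overflow 17)
  29÷2 = 14 each, +1 to first 1
Round 3: Dunmere=34 Juniper=34 → close Juniper (overflow 23)
  34÷1 = 34 each, +1 to first 0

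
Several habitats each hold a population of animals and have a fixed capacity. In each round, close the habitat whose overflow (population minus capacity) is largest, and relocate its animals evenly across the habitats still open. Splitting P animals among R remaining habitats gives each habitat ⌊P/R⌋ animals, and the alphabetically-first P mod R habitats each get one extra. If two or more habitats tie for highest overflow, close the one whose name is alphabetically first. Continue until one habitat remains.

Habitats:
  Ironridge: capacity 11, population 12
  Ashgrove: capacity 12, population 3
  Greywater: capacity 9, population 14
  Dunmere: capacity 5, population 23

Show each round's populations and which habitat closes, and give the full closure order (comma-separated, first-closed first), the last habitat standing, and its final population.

Closure order: Dunmere, Greywater, Ironridge
Last habitat: Ashgrove with 52 animals

Round 1: Ashgrove=3 Dunmere=23 Greywater=14 Ironridge=12 → close Dunmere (overflow 18)
  23÷3 = 7 each, +1 to first 2
Round 2: Ashgrove=11 Greywater=22 Ironridge=19 → close Greywater (overflow 13)
  22÷2 = 11 each, +1 to first 0
Round 3: Ashgrove=22 Ironridge=30 → close Ironridge (overflow 19)
  30÷1 = 30 each, +1 to first 0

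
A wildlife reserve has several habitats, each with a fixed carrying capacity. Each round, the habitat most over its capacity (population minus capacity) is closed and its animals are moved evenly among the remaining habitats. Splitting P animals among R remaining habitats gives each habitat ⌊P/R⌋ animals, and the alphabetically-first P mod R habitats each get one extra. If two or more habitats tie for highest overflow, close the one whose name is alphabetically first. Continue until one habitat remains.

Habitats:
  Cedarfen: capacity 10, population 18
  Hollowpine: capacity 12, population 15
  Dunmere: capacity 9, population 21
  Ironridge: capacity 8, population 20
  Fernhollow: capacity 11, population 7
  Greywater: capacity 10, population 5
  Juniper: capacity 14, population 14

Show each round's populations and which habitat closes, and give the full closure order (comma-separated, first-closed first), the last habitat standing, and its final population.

Round 1: Cedarfen=18 Dunmere=21 Fernhollow=7 Greywater=5 Hollowpine=15 Ironridge=20 Juniper=14 → close Dunmere (overflow 12)
  21÷6 = 3 each, +1 to first 3
Round 2: Cedarfen=22 Fernhollow=11 Greywater=9 Hollowpine=18 Ironridge=23 Juniper=17 → close Ironridge (overflow 15)
  23÷5 = 4 each, +1 to first 3
Round 3: Cedarfen=27 Fernhollow=16 Greywater=14 Hollowpine=22 Juniper=21 → close Cedarfen (overflow 17)
  27÷4 = 6 each, +1 to first 3
Round 4: Fernhollow=23 Greywater=21 Hollowpine=29 Juniper=27 → close Hollowpine (overflow 17)
  29÷3 = 9 each, +1 to first 2
Round 5: Fernhollow=33 Greywater=31 Juniper=36 → close Fernhollow (overflow 22)
  33÷2 = 16 each, +1 to first 1
Round 6: Greywater=48 Juniper=52 → close Greywater (overflow 38)
  48÷1 = 48 each, +1 to first 0

Closure order: Dunmere, Ironridge, Cedarfen, Hollowpine, Fernhollow, Greywater
Last habitat: Juniper with 100 animals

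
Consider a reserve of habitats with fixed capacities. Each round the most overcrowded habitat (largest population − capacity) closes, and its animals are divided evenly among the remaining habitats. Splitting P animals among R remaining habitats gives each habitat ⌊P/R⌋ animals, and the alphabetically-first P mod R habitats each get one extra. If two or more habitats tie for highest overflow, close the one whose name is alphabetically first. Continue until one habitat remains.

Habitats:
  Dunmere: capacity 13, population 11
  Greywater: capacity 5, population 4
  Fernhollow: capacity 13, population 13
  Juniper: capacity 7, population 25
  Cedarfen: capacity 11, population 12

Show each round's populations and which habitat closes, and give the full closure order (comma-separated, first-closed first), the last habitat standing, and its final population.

Closure order: Juniper, Cedarfen, Fernhollow, Dunmere
Last habitat: Greywater with 65 animals

Round 1: Cedarfen=12 Dunmere=11 Fernhollow=13 Greywater=4 Juniper=25 → close Juniper (overflow 18)
  25÷4 = 6 each, +1 to first 1
Round 2: Cedarfen=19 Dunmere=17 Fernhollow=19 Greywater=10 → close Cedarfen (overflow 8)
  19÷3 = 6 each, +1 to first 1
Round 3: Dunmere=24 Fernhollow=25 Greywater=16 → close Fernhollow (overflow 12)
  25÷2 = 12 each, +1 to first 1
Round 4: Dunmere=37 Greywater=28 → close Dunmere (overflow 24)
  37÷1 = 37 each, +1 to first 0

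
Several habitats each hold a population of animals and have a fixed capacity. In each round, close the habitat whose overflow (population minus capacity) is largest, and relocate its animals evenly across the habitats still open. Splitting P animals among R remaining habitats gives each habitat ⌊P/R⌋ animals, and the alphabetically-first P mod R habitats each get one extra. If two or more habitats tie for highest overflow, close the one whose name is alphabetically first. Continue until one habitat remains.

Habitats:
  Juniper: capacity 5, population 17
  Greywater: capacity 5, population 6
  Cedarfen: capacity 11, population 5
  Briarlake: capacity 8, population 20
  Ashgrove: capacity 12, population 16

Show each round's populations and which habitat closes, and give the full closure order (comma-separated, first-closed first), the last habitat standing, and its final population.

Closure order: Briarlake, Juniper, Ashgrove, Greywater
Last habitat: Cedarfen with 64 animals

Round 1: Ashgrove=16 Briarlake=20 Cedarfen=5 Greywater=6 Juniper=17 → close Briarlake (overflow 12)
  20÷4 = 5 each, +1 to first 0
Round 2: Ashgrove=21 Cedarfen=10 Greywater=11 Juniper=22 → close Juniper (overflow 17)
  22÷3 = 7 each, +1 to first 1
Round 3: Ashgrove=29 Cedarfen=17 Greywater=18 → close Ashgrove (overflow 17)
  29÷2 = 14 each, +1 to first 1
Round 4: Cedarfen=32 Greywater=32 → close Greywater (overflow 27)
  32÷1 = 32 each, +1 to first 0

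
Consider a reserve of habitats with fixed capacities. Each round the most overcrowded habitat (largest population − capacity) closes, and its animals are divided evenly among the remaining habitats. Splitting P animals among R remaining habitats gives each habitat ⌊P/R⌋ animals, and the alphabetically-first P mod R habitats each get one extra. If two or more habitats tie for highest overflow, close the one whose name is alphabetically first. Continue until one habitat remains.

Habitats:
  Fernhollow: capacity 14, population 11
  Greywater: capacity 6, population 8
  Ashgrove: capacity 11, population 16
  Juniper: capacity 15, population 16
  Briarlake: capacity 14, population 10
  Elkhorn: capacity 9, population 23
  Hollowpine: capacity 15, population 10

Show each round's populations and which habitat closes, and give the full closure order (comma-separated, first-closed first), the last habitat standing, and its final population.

Round 1: Ashgrove=16 Briarlake=10 Elkhorn=23 Fernhollow=11 Greywater=8 Hollowpine=10 Juniper=16 → close Elkhorn (overflow 14)
  23÷6 = 3 each, +1 to first 5
Round 2: Ashgrove=20 Briarlake=14 Fernhollow=15 Greywater=12 Hollowpine=14 Juniper=19 → close Ashgrove (overflow 9)
  20÷5 = 4 each, +1 to first 0
Round 3: Briarlake=18 Fernhollow=19 Greywater=16 Hollowpine=18 Juniper=23 → close Greywater (overflow 10)
  16÷4 = 4 each, +1 to first 0
Round 4: Briarlake=22 Fernhollow=23 Hollowpine=22 Juniper=27 → close Juniper (overflow 12)
  27÷3 = 9 each, +1 to first 0
Round 5: Briarlake=31 Fernhollow=32 Hollowpine=31 → close Fernhollow (overflow 18)
  32÷2 = 16 each, +1 to first 0
Round 6: Briarlake=47 Hollowpine=47 → close Briarlake (overflow 33)
  47÷1 = 47 each, +1 to first 0

Closure order: Elkhorn, Ashgrove, Greywater, Juniper, Fernhollow, Briarlake
Last habitat: Hollowpine with 94 animals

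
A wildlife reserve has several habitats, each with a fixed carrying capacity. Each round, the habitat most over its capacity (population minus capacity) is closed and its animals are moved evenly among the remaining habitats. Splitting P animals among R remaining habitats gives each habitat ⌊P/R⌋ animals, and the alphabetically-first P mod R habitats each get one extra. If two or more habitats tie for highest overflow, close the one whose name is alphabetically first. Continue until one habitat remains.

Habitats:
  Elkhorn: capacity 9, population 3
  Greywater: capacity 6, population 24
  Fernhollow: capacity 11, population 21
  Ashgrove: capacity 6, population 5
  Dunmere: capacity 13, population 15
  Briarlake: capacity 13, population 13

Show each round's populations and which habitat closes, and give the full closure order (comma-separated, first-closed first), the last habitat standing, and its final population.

Closure order: Greywater, Fernhollow, Dunmere, Ashgrove, Briarlake
Last habitat: Elkhorn with 81 animals

Round 1: Ashgrove=5 Briarlake=13 Dunmere=15 Elkhorn=3 Fernhollow=21 Greywater=24 → close Greywater (overflow 18)
  24÷5 = 4 each, +1 to first 4
Round 2: Ashgrove=10 Briarlake=18 Dunmere=20 Elkhorn=8 Fernhollow=25 → close Fernhollow (overflow 14)
  25÷4 = 6 each, +1 to first 1
Round 3: Ashgrove=17 Briarlake=24 Dunmere=26 Elkhorn=14 → close Dunmere (overflow 13)
  26÷3 = 8 each, +1 to first 2
Round 4: Ashgrove=26 Briarlake=33 Elkhorn=22 → close Ashgrove (overflow 20)
  26÷2 = 13 each, +1 to first 0
Round 5: Briarlake=46 Elkhorn=35 → close Briarlake (overflow 33)
  46÷1 = 46 each, +1 to first 0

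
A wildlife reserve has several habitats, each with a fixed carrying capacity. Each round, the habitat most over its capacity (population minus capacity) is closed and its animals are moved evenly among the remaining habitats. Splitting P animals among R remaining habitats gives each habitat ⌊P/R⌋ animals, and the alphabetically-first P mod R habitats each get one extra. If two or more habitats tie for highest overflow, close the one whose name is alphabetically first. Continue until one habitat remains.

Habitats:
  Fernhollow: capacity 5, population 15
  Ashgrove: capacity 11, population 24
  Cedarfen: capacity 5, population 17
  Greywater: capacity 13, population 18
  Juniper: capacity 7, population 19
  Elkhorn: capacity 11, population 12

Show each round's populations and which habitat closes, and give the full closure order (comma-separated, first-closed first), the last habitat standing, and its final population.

Closure order: Ashgrove, Cedarfen, Fernhollow, Juniper, Greywater
Last habitat: Elkhorn with 105 animals

Round 1: Ashgrove=24 Cedarfen=17 Elkhorn=12 Fernhollow=15 Greywater=18 Juniper=19 → close Ashgrove (overflow 13)
  24÷5 = 4 each, +1 to first 4
Round 2: Cedarfen=22 Elkhorn=17 Fernhollow=20 Greywater=23 Juniper=23 → close Cedarfen (overflow 17)
  22÷4 = 5 each, +1 to first 2
Round 3: Elkhorn=23 Fernhollow=26 Greywater=28 Juniper=28 → close Fernhollow (overflow 21)
  26÷3 = 8 each, +1 to first 2
Round 4: Elkhorn=32 Greywater=37 Juniper=36 → close Juniper (overflow 29)
  36÷2 = 18 each, +1 to first 0
Round 5: Elkhorn=50 Greywater=55 → close Greywater (overflow 42)
  55÷1 = 55 each, +1 to first 0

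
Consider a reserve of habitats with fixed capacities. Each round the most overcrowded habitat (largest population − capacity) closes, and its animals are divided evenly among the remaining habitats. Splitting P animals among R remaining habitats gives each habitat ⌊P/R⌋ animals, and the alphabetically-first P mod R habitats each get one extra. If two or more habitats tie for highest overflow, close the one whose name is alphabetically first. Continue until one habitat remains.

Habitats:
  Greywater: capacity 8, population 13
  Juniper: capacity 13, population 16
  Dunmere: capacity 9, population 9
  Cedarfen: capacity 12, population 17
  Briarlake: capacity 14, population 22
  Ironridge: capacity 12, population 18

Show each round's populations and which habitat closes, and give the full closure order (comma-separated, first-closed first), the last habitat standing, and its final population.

Round 1: Briarlake=22 Cedarfen=17 Dunmere=9 Greywater=13 Ironridge=18 Juniper=16 → close Briarlake (overflow 8)
  22÷5 = 4 each, +1 to first 2
Round 2: Cedarfen=22 Dunmere=14 Greywater=17 Ironridge=22 Juniper=20 → close Cedarfen (overflow 10)
  22÷4 = 5 each, +1 to first 2
Round 3: Dunmere=20 Greywater=23 Ironridge=27 Juniper=25 → close Greywater (overflow 15)
  23÷3 = 7 each, +1 to first 2
Round 4: Dunmere=28 Ironridge=35 Juniper=32 → close Ironridge (overflow 23)
  35÷2 = 17 each, +1 to first 1
Round 5: Dunmere=46 Juniper=49 → close Dunmere (overflow 37)
  46÷1 = 46 each, +1 to first 0

Closure order: Briarlake, Cedarfen, Greywater, Ironridge, Dunmere
Last habitat: Juniper with 95 animals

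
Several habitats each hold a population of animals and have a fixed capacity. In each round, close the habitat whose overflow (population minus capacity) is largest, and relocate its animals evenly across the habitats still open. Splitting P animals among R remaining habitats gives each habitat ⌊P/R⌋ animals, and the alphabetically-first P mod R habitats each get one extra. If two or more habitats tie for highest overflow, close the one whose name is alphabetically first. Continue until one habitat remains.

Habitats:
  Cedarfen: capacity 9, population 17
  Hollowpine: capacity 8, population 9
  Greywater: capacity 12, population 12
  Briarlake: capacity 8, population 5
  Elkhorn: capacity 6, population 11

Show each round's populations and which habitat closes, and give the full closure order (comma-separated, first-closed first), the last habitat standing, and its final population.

Closure order: Cedarfen, Elkhorn, Hollowpine, Greywater
Last habitat: Briarlake with 54 animals

Round 1: Briarlake=5 Cedarfen=17 Elkhorn=11 Greywater=12 Hollowpine=9 → close Cedarfen (overflow 8)
  17÷4 = 4 each, +1 to first 1
Round 2: Briarlake=10 Elkhorn=15 Greywater=16 Hollowpine=13 → close Elkhorn (overflow 9)
  15÷3 = 5 each, +1 to first 0
Round 3: Briarlake=15 Greywater=21 Hollowpine=18 → close Hollowpine (overflow 10)
  18÷2 = 9 each, +1 to first 0
Round 4: Briarlake=24 Greywater=30 → close Greywater (overflow 18)
  30÷1 = 30 each, +1 to first 0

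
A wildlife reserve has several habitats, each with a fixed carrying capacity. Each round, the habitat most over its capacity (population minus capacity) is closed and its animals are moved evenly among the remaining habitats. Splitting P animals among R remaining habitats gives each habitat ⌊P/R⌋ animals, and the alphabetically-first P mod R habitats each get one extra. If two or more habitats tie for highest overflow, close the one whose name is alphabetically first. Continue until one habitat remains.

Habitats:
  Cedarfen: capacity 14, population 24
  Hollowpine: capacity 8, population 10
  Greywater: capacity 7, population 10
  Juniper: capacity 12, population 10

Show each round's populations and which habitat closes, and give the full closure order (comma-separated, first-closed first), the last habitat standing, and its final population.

Round 1: Cedarfen=24 Greywater=10 Hollowpine=10 Juniper=10 → close Cedarfen (overflow 10)
  24÷3 = 8 each, +1 to first 0
Round 2: Greywater=18 Hollowpine=18 Juniper=18 → close Greywater (overflow 11)
  18÷2 = 9 each, +1 to first 0
Round 3: Hollowpine=27 Juniper=27 → close Hollowpine (overflow 19)
  27÷1 = 27 each, +1 to first 0

Closure order: Cedarfen, Greywater, Hollowpine
Last habitat: Juniper with 54 animals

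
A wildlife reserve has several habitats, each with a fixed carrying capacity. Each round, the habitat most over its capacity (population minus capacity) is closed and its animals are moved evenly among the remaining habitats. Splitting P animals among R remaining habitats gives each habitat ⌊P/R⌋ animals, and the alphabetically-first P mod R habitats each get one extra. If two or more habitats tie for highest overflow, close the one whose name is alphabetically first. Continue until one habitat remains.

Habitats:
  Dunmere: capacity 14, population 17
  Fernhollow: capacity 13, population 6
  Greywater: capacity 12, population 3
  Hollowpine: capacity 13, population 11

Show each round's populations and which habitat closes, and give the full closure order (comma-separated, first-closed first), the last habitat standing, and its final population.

Round 1: Dunmere=17 Fernhollow=6 Greywater=3 Hollowpine=11 → close Dunmere (overflow 3)
  17÷3 = 5 each, +1 to first 2
Round 2: Fernhollow=12 Greywater=9 Hollowpine=16 → close Hollowpine (overflow 3)
  16÷2 = 8 each, +1 to first 0
Round 3: Fernhollow=20 Greywater=17 → close Fernhollow (overflow 7)
  20÷1 = 20 each, +1 to first 0

Closure order: Dunmere, Hollowpine, Fernhollow
Last habitat: Greywater with 37 animals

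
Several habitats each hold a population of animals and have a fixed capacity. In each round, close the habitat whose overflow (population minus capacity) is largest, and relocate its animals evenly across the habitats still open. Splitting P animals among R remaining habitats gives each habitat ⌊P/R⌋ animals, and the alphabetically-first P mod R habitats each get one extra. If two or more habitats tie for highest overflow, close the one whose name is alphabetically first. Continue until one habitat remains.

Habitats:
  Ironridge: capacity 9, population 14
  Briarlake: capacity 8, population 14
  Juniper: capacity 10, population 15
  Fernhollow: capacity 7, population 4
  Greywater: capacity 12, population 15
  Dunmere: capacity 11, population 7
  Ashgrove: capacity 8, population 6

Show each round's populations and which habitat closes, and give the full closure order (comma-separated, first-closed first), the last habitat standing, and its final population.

Round 1: Ashgrove=6 Briarlake=14 Dunmere=7 Fernhollow=4 Greywater=15 Ironridge=14 Juniper=15 → close Briarlake (overflow 6)
  14÷6 = 2 each, +1 to first 2
Round 2: Ashgrove=9 Dunmere=10 Fernhollow=6 Greywater=17 Ironridge=16 Juniper=17 → close Ironridge (overflow 7)
  16÷5 = 3 each, +1 to first 1
Round 3: Ashgrove=13 Dunmere=13 Fernhollow=9 Greywater=20 Juniper=20 → close Juniper (overflow 10)
  20÷4 = 5 each, +1 to first 0
Round 4: Ashgrove=18 Dunmere=18 Fernhollow=14 Greywater=25 → close Greywater (overflow 13)
  25÷3 = 8 each, +1 to first 1
Round 5: Ashgrove=27 Dunmere=26 Fernhollow=22 → close Ashgrove (overflow 19)
  27÷2 = 13 each, +1 to first 1
Round 6: Dunmere=40 Fernhollow=35 → close Dunmere (overflow 29)
  40÷1 = 40 each, +1 to first 0

Closure order: Briarlake, Ironridge, Juniper, Greywater, Ashgrove, Dunmere
Last habitat: Fernhollow with 75 animals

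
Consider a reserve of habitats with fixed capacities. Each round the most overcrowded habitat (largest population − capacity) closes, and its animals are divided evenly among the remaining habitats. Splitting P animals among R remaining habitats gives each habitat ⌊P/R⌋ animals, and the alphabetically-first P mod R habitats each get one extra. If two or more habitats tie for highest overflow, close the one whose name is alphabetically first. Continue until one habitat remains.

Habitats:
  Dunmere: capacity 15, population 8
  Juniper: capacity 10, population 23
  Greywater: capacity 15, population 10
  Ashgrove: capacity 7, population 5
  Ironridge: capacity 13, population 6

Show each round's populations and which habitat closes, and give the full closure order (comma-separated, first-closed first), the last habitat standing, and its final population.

Round 1: Ashgrove=5 Dunmere=8 Greywater=10 Ironridge=6 Juniper=23 → close Juniper (overflow 13)
  23÷4 = 5 each, +1 to first 3
Round 2: Ashgrove=11 Dunmere=14 Greywater=16 Ironridge=11 → close Ashgrove (overflow 4)
  11÷3 = 3 each, +1 to first 2
Round 3: Dunmere=18 Greywater=20 Ironridge=14 → close Greywater (overflow 5)
  20÷2 = 10 each, +1 to first 0
Round 4: Dunmere=28 Ironridge=24 → close Dunmere (overflow 13)
  28÷1 = 28 each, +1 to first 0

Closure order: Juniper, Ashgrove, Greywater, Dunmere
Last habitat: Ironridge with 52 animals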